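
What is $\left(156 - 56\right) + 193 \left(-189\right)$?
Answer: $-36377$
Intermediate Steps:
$\left(156 - 56\right) + 193 \left(-189\right) = 100 - 36477 = -36377$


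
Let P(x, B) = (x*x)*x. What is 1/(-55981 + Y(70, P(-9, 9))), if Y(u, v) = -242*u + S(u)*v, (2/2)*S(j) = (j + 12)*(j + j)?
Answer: -1/8441841 ≈ -1.1846e-7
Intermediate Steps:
S(j) = 2*j*(12 + j) (S(j) = (j + 12)*(j + j) = (12 + j)*(2*j) = 2*j*(12 + j))
P(x, B) = x³ (P(x, B) = x²*x = x³)
Y(u, v) = -242*u + 2*u*v*(12 + u) (Y(u, v) = -242*u + (2*u*(12 + u))*v = -242*u + 2*u*v*(12 + u))
1/(-55981 + Y(70, P(-9, 9))) = 1/(-55981 + 2*70*(-121 + (-9)³*(12 + 70))) = 1/(-55981 + 2*70*(-121 - 729*82)) = 1/(-55981 + 2*70*(-121 - 59778)) = 1/(-55981 + 2*70*(-59899)) = 1/(-55981 - 8385860) = 1/(-8441841) = -1/8441841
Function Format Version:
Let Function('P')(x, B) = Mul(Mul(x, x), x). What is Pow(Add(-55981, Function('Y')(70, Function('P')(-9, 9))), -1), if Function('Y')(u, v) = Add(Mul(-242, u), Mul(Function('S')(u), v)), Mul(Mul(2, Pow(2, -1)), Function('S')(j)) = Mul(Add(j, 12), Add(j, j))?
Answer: Rational(-1, 8441841) ≈ -1.1846e-7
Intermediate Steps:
Function('S')(j) = Mul(2, j, Add(12, j)) (Function('S')(j) = Mul(Add(j, 12), Add(j, j)) = Mul(Add(12, j), Mul(2, j)) = Mul(2, j, Add(12, j)))
Function('P')(x, B) = Pow(x, 3) (Function('P')(x, B) = Mul(Pow(x, 2), x) = Pow(x, 3))
Function('Y')(u, v) = Add(Mul(-242, u), Mul(2, u, v, Add(12, u))) (Function('Y')(u, v) = Add(Mul(-242, u), Mul(Mul(2, u, Add(12, u)), v)) = Add(Mul(-242, u), Mul(2, u, v, Add(12, u))))
Pow(Add(-55981, Function('Y')(70, Function('P')(-9, 9))), -1) = Pow(Add(-55981, Mul(2, 70, Add(-121, Mul(Pow(-9, 3), Add(12, 70))))), -1) = Pow(Add(-55981, Mul(2, 70, Add(-121, Mul(-729, 82)))), -1) = Pow(Add(-55981, Mul(2, 70, Add(-121, -59778))), -1) = Pow(Add(-55981, Mul(2, 70, -59899)), -1) = Pow(Add(-55981, -8385860), -1) = Pow(-8441841, -1) = Rational(-1, 8441841)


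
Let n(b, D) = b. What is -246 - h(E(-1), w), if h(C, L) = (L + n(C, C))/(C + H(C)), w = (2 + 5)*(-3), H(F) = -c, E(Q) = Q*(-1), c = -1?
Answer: -236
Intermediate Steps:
E(Q) = -Q
H(F) = 1 (H(F) = -1*(-1) = 1)
w = -21 (w = 7*(-3) = -21)
h(C, L) = (C + L)/(1 + C) (h(C, L) = (L + C)/(C + 1) = (C + L)/(1 + C))
-246 - h(E(-1), w) = -246 - (-1*(-1) - 21)/(1 - 1*(-1)) = -246 - (1 - 21)/(1 + 1) = -246 - (-20)/2 = -246 - 1*(-10) = -246 + 10 = -236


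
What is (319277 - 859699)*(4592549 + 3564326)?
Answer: -4408154701250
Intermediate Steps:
(319277 - 859699)*(4592549 + 3564326) = -540422*8156875 = -4408154701250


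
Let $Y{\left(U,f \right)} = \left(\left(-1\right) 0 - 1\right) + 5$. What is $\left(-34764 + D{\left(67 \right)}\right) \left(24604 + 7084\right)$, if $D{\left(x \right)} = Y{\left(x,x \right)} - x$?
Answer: $-1103597976$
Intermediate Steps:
$Y{\left(U,f \right)} = 4$ ($Y{\left(U,f \right)} = \left(0 - 1\right) + 5 = -1 + 5 = 4$)
$D{\left(x \right)} = 4 - x$
$\left(-34764 + D{\left(67 \right)}\right) \left(24604 + 7084\right) = \left(-34764 + \left(4 - 67\right)\right) \left(24604 + 7084\right) = \left(-34764 + \left(4 - 67\right)\right) 31688 = \left(-34764 - 63\right) 31688 = \left(-34827\right) 31688 = -1103597976$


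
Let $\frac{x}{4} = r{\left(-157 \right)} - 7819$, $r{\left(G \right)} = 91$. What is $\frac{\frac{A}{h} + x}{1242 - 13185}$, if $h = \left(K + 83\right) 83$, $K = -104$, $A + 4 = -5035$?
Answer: $\frac{53874577}{20816649} \approx 2.5881$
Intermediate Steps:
$A = -5039$ ($A = -4 - 5035 = -5039$)
$h = -1743$ ($h = \left(-104 + 83\right) 83 = \left(-21\right) 83 = -1743$)
$x = -30912$ ($x = 4 \left(91 - 7819\right) = 4 \left(-7728\right) = -30912$)
$\frac{\frac{A}{h} + x}{1242 - 13185} = \frac{- \frac{5039}{-1743} - 30912}{1242 - 13185} = \frac{\left(-5039\right) \left(- \frac{1}{1743}\right) - 30912}{-11943} = \left(\frac{5039}{1743} - 30912\right) \left(- \frac{1}{11943}\right) = \left(- \frac{53874577}{1743}\right) \left(- \frac{1}{11943}\right) = \frac{53874577}{20816649}$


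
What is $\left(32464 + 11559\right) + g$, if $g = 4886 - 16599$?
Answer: $32310$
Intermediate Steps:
$g = -11713$
$\left(32464 + 11559\right) + g = \left(32464 + 11559\right) - 11713 = 44023 - 11713 = 32310$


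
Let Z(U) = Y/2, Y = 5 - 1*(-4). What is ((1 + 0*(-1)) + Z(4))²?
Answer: 121/4 ≈ 30.250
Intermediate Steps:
Y = 9 (Y = 5 + 4 = 9)
Z(U) = 9/2
((1 + 0*(-1)) + Z(4))² = ((1 + 0*(-1)) + 9/2)² = ((1 + 0) + 9/2)² = (1 + 9/2)² = (11/2)² = 121/4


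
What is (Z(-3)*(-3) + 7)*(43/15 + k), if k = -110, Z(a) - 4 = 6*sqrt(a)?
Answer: 1607/3 + 9642*I*sqrt(3)/5 ≈ 535.67 + 3340.1*I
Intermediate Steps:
Z(a) = 4 + 6*sqrt(a)
(Z(-3)*(-3) + 7)*(43/15 + k) = ((4 + 6*sqrt(-3))*(-3) + 7)*(43/15 - 110) = ((4 + 6*(I*sqrt(3)))*(-3) + 7)*(43*(1/15) - 110) = ((4 + 6*I*sqrt(3))*(-3) + 7)*(43/15 - 110) = ((-12 - 18*I*sqrt(3)) + 7)*(-1607/15) = (-5 - 18*I*sqrt(3))*(-1607/15) = 1607/3 + 9642*I*sqrt(3)/5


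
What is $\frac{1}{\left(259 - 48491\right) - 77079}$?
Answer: $- \frac{1}{125311} \approx -7.9801 \cdot 10^{-6}$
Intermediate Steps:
$\frac{1}{\left(259 - 48491\right) - 77079} = \frac{1}{-48232 - 77079} = \frac{1}{-125311} = - \frac{1}{125311}$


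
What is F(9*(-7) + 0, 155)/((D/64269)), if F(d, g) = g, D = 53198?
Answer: 9961695/53198 ≈ 187.26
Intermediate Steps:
F(9*(-7) + 0, 155)/((D/64269)) = 155/((53198/64269)) = 155/((53198*(1/64269))) = 155/(53198/64269) = 155*(64269/53198) = 9961695/53198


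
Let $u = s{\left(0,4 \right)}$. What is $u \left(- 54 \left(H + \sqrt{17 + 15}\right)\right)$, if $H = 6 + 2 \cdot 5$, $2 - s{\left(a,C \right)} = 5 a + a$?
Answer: $-1728 - 432 \sqrt{2} \approx -2338.9$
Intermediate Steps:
$s{\left(a,C \right)} = 2 - 6 a$ ($s{\left(a,C \right)} = 2 - \left(5 a + a\right) = 2 - 6 a$)
$H = 16$ ($H = 6 + 10 = 16$)
$u = 2$ ($u = 2 - 0 = 2 + 0 = 2$)
$u \left(- 54 \left(H + \sqrt{17 + 15}\right)\right) = 2 \left(- 54 \left(16 + \sqrt{17 + 15}\right)\right) = 2 \left(- 54 \left(16 + \sqrt{32}\right)\right) = 2 \left(- 54 \left(16 + 4 \sqrt{2}\right)\right) = 2 \left(-864 - 216 \sqrt{2}\right) = -1728 - 432 \sqrt{2}$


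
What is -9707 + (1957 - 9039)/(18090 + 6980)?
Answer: -121680786/12535 ≈ -9707.3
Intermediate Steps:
-9707 + (1957 - 9039)/(18090 + 6980) = -9707 - 7082/25070 = -9707 - 7082*1/25070 = -9707 - 3541/12535 = -121680786/12535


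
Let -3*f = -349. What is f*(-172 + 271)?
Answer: 11517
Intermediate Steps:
f = 349/3 (f = -1/3*(-349) = 349/3 ≈ 116.33)
f*(-172 + 271) = 349*(-172 + 271)/3 = (349/3)*99 = 11517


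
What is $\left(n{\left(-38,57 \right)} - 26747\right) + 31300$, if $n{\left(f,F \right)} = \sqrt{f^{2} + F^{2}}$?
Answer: $4553 + 19 \sqrt{13} \approx 4621.5$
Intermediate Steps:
$n{\left(f,F \right)} = \sqrt{F^{2} + f^{2}}$
$\left(n{\left(-38,57 \right)} - 26747\right) + 31300 = \left(\sqrt{57^{2} + \left(-38\right)^{2}} - 26747\right) + 31300 = \left(\sqrt{3249 + 1444} - 26747\right) + 31300 = \left(\sqrt{4693} - 26747\right) + 31300 = \left(19 \sqrt{13} - 26747\right) + 31300 = \left(-26747 + 19 \sqrt{13}\right) + 31300 = 4553 + 19 \sqrt{13}$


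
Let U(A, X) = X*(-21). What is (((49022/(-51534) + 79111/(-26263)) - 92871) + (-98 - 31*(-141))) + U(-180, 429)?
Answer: -66055166386177/676718721 ≈ -97611.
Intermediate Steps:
U(A, X) = -21*X
(((49022/(-51534) + 79111/(-26263)) - 92871) + (-98 - 31*(-141))) + U(-180, 429) = (((49022/(-51534) + 79111/(-26263)) - 92871) + (-98 - 31*(-141))) - 21*429 = (((49022*(-1/51534) + 79111*(-1/26263)) - 92871) + (-98 + 4371)) - 9009 = (((-24511/25767 - 79111/26263) - 92871) + 4273) - 9009 = ((-2682185530/676718721 - 92871) + 4273) - 9009 = (-62850226523521/676718721 + 4273) - 9009 = -59958607428688/676718721 - 9009 = -66055166386177/676718721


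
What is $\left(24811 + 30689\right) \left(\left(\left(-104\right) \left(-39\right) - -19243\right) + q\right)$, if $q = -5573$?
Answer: $983793000$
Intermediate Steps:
$\left(24811 + 30689\right) \left(\left(\left(-104\right) \left(-39\right) - -19243\right) + q\right) = \left(24811 + 30689\right) \left(\left(\left(-104\right) \left(-39\right) - -19243\right) - 5573\right) = 55500 \left(\left(4056 + 19243\right) - 5573\right) = 55500 \left(23299 - 5573\right) = 55500 \cdot 17726 = 983793000$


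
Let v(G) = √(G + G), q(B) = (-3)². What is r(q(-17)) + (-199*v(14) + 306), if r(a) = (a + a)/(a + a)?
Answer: 307 - 398*√7 ≈ -746.01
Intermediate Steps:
q(B) = 9
v(G) = √2*√G (v(G) = √(2*G) = √2*√G)
r(a) = 1 (r(a) = (2*a)/((2*a)) = (2*a)*(1/(2*a)) = 1)
r(q(-17)) + (-199*v(14) + 306) = 1 + (-199*√2*√14 + 306) = 1 + (-398*√7 + 306) = 1 + (306 - 398*√7) = 307 - 398*√7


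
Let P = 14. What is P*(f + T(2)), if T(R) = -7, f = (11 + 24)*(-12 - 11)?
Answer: -11368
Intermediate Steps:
f = -805 (f = 35*(-23) = -805)
P*(f + T(2)) = 14*(-805 - 7) = 14*(-812) = -11368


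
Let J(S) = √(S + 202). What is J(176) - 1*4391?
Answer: -4391 + 3*√42 ≈ -4371.6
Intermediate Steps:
J(S) = √(202 + S)
J(176) - 1*4391 = √(202 + 176) - 1*4391 = √378 - 4391 = 3*√42 - 4391 = -4391 + 3*√42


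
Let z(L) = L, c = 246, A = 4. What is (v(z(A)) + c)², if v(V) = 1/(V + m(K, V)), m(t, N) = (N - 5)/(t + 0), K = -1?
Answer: 1515361/25 ≈ 60614.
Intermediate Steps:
m(t, N) = (-5 + N)/t
v(V) = ⅕ (v(V) = 1/(V + (-5 + V)/(-1)) = 1/(V - (-5 + V)) = 1/(V + (5 - V)) = 1/5 = ⅕)
(v(z(A)) + c)² = (⅕ + 246)² = (1231/5)² = 1515361/25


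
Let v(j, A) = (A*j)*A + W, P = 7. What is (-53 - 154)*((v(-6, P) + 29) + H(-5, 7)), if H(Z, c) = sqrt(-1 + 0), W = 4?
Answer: 54027 - 207*I ≈ 54027.0 - 207.0*I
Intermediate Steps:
v(j, A) = 4 + j*A**2 (v(j, A) = (A*j)*A + 4 = j*A**2 + 4 = 4 + j*A**2)
H(Z, c) = I (H(Z, c) = sqrt(-1) = I)
(-53 - 154)*((v(-6, P) + 29) + H(-5, 7)) = (-53 - 154)*(((4 - 6*7**2) + 29) + I) = -207*(((4 - 6*49) + 29) + I) = -207*(((4 - 294) + 29) + I) = -207*((-290 + 29) + I) = -207*(-261 + I) = 54027 - 207*I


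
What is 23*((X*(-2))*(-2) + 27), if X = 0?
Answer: 621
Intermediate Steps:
23*((X*(-2))*(-2) + 27) = 23*((0*(-2))*(-2) + 27) = 23*(0*(-2) + 27) = 23*(0 + 27) = 23*27 = 621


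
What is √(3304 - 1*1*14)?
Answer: √3290 ≈ 57.359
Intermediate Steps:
√(3304 - 1*1*14) = √(3304 - 1*14) = √(3304 - 14) = √3290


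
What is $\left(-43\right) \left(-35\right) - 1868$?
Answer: $-363$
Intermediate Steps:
$\left(-43\right) \left(-35\right) - 1868 = 1505 - 1868 = -363$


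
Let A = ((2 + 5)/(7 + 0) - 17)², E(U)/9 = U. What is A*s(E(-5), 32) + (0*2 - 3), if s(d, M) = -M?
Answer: -8195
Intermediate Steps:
E(U) = 9*U
A = 256 (A = (7/7 - 17)² = (7*(⅐) - 17)² = (1 - 17)² = (-16)² = 256)
A*s(E(-5), 32) + (0*2 - 3) = 256*(-1*32) + (0*2 - 3) = 256*(-32) + (0 - 3) = -8192 - 3 = -8195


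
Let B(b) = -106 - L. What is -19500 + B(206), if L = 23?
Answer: -19629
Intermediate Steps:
B(b) = -129 (B(b) = -106 - 1*23 = -106 - 23 = -129)
-19500 + B(206) = -19500 - 129 = -19629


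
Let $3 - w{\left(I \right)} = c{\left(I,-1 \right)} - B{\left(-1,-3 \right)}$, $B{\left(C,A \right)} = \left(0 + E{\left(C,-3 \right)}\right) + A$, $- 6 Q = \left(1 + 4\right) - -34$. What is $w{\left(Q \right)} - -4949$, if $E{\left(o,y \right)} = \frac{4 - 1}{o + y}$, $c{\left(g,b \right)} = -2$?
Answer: $\frac{19801}{4} \approx 4950.3$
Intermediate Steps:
$E{\left(o,y \right)} = \frac{3}{o + y}$
$Q = - \frac{13}{2}$ ($Q = - \frac{\left(1 + 4\right) - -34}{6} = - \frac{5 + 34}{6} = \left(- \frac{1}{6}\right) 39 = - \frac{13}{2} \approx -6.5$)
$B{\left(C,A \right)} = A + \frac{3}{-3 + C}$ ($B{\left(C,A \right)} = \left(0 + \frac{3}{C - 3}\right) + A = \left(0 + \frac{3}{-3 + C}\right) + A = \frac{3}{-3 + C} + A = A + \frac{3}{-3 + C}$)
$w{\left(I \right)} = \frac{5}{4}$ ($w{\left(I \right)} = 3 - \left(-2 - \frac{3 - 3 \left(-3 - 1\right)}{-3 - 1}\right) = 3 - \left(-2 - \frac{3 - -12}{-4}\right) = 3 - \left(-2 - - \frac{3 + 12}{4}\right) = 3 - \left(-2 - \left(- \frac{1}{4}\right) 15\right) = 3 - \left(-2 - - \frac{15}{4}\right) = 3 - \left(-2 + \frac{15}{4}\right) = 3 - \frac{7}{4} = \frac{5}{4}$)
$w{\left(Q \right)} - -4949 = \frac{5}{4} - -4949 = \frac{5}{4} + 4949 = \frac{19801}{4}$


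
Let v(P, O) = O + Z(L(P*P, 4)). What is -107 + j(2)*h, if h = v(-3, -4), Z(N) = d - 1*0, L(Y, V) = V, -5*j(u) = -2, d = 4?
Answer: -107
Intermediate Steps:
j(u) = ⅖ (j(u) = -⅕*(-2) = ⅖)
Z(N) = 4 (Z(N) = 4 - 1*0 = 4 + 0 = 4)
v(P, O) = 4 + O (v(P, O) = O + 4 = 4 + O)
h = 0 (h = 4 - 4 = 0)
-107 + j(2)*h = -107 + (⅖)*0 = -107 + 0 = -107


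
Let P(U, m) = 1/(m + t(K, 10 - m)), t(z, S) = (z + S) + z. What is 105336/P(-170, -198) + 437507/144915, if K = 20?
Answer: 763238759507/144915 ≈ 5.2668e+6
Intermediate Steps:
t(z, S) = S + 2*z (t(z, S) = (S + z) + z = S + 2*z)
P(U, m) = 1/50 (P(U, m) = 1/(m + ((10 - m) + 2*20)) = 1/(m + ((10 - m) + 40)) = 1/(m + (50 - m)) = 1/50)
105336/P(-170, -198) + 437507/144915 = 105336/(1/50) + 437507/144915 = 105336*50 + 437507*(1/144915) = 5266800 + 437507/144915 = 763238759507/144915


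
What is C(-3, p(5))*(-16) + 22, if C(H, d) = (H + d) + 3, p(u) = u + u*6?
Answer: -538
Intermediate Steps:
p(u) = 7*u (p(u) = u + 6*u = 7*u)
C(H, d) = 3 + H + d
C(-3, p(5))*(-16) + 22 = (3 - 3 + 7*5)*(-16) + 22 = (3 - 3 + 35)*(-16) + 22 = 35*(-16) + 22 = -560 + 22 = -538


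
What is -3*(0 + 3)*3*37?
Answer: -999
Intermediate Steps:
-3*(0 + 3)*3*37 = -9*3*37 = -3*9*37 = -27*37 = -999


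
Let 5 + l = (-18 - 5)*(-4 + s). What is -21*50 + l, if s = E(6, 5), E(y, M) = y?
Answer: -1101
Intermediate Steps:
s = 6
l = -51 (l = -5 + (-18 - 5)*(-4 + 6) = -5 - 23*2 = -5 - 46 = -51)
-21*50 + l = -21*50 - 51 = -1050 - 51 = -1101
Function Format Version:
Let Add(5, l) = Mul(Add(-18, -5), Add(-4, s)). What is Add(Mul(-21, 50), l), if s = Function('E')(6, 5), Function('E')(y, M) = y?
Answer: -1101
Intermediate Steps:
s = 6
l = -51 (l = Add(-5, Mul(Add(-18, -5), Add(-4, 6))) = Add(-5, Mul(-23, 2)) = Add(-5, -46) = -51)
Add(Mul(-21, 50), l) = Add(Mul(-21, 50), -51) = Add(-1050, -51) = -1101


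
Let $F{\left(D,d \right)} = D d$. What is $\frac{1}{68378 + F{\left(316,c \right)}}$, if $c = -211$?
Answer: $\frac{1}{1702} \approx 0.00058754$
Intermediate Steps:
$\frac{1}{68378 + F{\left(316,c \right)}} = \frac{1}{68378 + 316 \left(-211\right)} = \frac{1}{68378 - 66676} = \frac{1}{1702}$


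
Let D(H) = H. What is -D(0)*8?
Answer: 0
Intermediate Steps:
-D(0)*8 = -1*0*8 = 0*8 = 0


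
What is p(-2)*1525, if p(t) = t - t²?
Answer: -9150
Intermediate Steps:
p(-2)*1525 = -2*(1 - 1*(-2))*1525 = -2*(1 + 2)*1525 = -2*3*1525 = -6*1525 = -9150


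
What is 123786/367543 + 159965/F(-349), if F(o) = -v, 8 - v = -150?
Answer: -58774457807/58071794 ≈ -1012.1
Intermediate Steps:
v = 158 (v = 8 - 1*(-150) = 8 + 150 = 158)
F(o) = -158 (F(o) = -1*158 = -158)
123786/367543 + 159965/F(-349) = 123786/367543 + 159965/(-158) = 123786*(1/367543) + 159965*(-1/158) = 123786/367543 - 159965/158 = -58774457807/58071794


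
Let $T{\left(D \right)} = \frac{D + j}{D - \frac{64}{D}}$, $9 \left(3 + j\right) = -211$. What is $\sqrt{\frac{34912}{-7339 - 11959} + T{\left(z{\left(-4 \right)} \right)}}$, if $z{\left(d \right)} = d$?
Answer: $\frac{i \sqrt{131103105078}}{173682} \approx 2.0847 i$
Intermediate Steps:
$j = - \frac{238}{9}$ ($j = -3 + \frac{1}{9} \left(-211\right) = -3 - \frac{211}{9} = - \frac{238}{9} \approx -26.444$)
$T{\left(D \right)} = \frac{- \frac{238}{9} + D}{D - \frac{64}{D}}$ ($T{\left(D \right)} = \frac{D - \frac{238}{9}}{D - \frac{64}{D}} = \frac{- \frac{238}{9} + D}{D - \frac{64}{D}}$)
$\sqrt{\frac{34912}{-7339 - 11959} + T{\left(z{\left(-4 \right)} \right)}} = \sqrt{\frac{34912}{-7339 - 11959} + \frac{1}{9} \left(-4\right) \frac{1}{-64 + \left(-4\right)^{2}} \left(-238 + 9 \left(-4\right)\right)} = \sqrt{\frac{34912}{-7339 - 11959} + \frac{1}{9} \left(-4\right) \frac{1}{-64 + 16} \left(-238 - 36\right)} = \sqrt{\frac{34912}{-19298} + \frac{1}{9} \left(-4\right) \frac{1}{-48} \left(-274\right)} = \sqrt{34912 \left(- \frac{1}{19298}\right) + \frac{1}{9} \left(-4\right) \left(- \frac{1}{48}\right) \left(-274\right)} = \sqrt{- \frac{17456}{9649} - \frac{137}{54}} = \sqrt{- \frac{2264537}{521046}} = \frac{i \sqrt{131103105078}}{173682}$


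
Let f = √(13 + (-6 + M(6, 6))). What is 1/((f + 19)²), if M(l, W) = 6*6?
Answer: (19 + √43)⁻² ≈ 0.0015310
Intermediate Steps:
M(l, W) = 36
f = √43 (f = √(13 + (-6 + 36)) = √(13 + 30) = √43 ≈ 6.5574)
1/((f + 19)²) = 1/((√43 + 19)²) = 1/((19 + √43)²) = (19 + √43)⁻²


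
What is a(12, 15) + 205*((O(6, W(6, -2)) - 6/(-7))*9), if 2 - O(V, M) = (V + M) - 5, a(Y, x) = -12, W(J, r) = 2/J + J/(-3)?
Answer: 45426/7 ≈ 6489.4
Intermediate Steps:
W(J, r) = 2/J - J/3 (W(J, r) = 2/J + J*(-⅓) = 2/J - J/3)
O(V, M) = 7 - M - V (O(V, M) = 2 - ((V + M) - 5) = 2 - ((M + V) - 5) = 2 - (-5 + M + V) = 2 + (5 - M - V) = 7 - M - V)
a(12, 15) + 205*((O(6, W(6, -2)) - 6/(-7))*9) = -12 + 205*(((7 - (2/6 - ⅓*6) - 1*6) - 6/(-7))*9) = -12 + 205*(((7 - (2*(⅙) - 2) - 6) - 6*(-⅐))*9) = -12 + 205*(((7 - (⅓ - 2) - 6) + 6/7)*9) = -12 + 205*(((7 - 1*(-5/3) - 6) + 6/7)*9) = -12 + 205*(((7 + 5/3 - 6) + 6/7)*9) = -12 + 205*((8/3 + 6/7)*9) = -12 + 205*((74/21)*9) = -12 + 205*(222/7) = -12 + 45510/7 = 45426/7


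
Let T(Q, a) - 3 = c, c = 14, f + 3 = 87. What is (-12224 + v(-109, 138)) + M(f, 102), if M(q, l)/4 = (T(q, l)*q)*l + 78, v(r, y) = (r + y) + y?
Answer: 570879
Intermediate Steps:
f = 84 (f = -3 + 87 = 84)
T(Q, a) = 17 (T(Q, a) = 3 + 14 = 17)
v(r, y) = r + 2*y
M(q, l) = 312 + 68*l*q (M(q, l) = 4*((17*q)*l + 78) = 4*(17*l*q + 78) = 4*(78 + 17*l*q) = 312 + 68*l*q)
(-12224 + v(-109, 138)) + M(f, 102) = (-12224 + (-109 + 2*138)) + (312 + 68*102*84) = (-12224 + (-109 + 276)) + (312 + 582624) = (-12224 + 167) + 582936 = -12057 + 582936 = 570879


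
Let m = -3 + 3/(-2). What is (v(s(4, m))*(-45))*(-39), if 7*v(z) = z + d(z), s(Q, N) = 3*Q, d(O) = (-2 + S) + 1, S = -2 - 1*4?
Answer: 8775/7 ≈ 1253.6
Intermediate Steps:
S = -6 (S = -2 - 4 = -6)
m = -9/2 (m = -3 + 3*(-½) = -3 - 3/2 = -9/2 ≈ -4.5000)
d(O) = -7 (d(O) = (-2 - 6) + 1 = -8 + 1 = -7)
v(z) = -1 + z/7 (v(z) = (z - 7)/7 = (-7 + z)/7 = -1 + z/7)
(v(s(4, m))*(-45))*(-39) = ((-1 + (3*4)/7)*(-45))*(-39) = ((-1 + (⅐)*12)*(-45))*(-39) = ((-1 + 12/7)*(-45))*(-39) = ((5/7)*(-45))*(-39) = -225/7*(-39) = 8775/7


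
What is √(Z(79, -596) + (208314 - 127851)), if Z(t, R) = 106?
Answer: √80569 ≈ 283.85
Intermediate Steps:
√(Z(79, -596) + (208314 - 127851)) = √(106 + (208314 - 127851)) = √(106 + 80463) = √80569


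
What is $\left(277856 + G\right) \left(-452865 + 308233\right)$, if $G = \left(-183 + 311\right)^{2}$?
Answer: $-42556519680$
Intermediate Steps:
$G = 16384$ ($G = 128^{2} = 16384$)
$\left(277856 + G\right) \left(-452865 + 308233\right) = \left(277856 + 16384\right) \left(-452865 + 308233\right) = 294240 \left(-144632\right) = -42556519680$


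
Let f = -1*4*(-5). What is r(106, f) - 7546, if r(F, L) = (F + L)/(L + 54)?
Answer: -279139/37 ≈ -7544.3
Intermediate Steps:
f = 20 (f = -4*(-5) = 20)
r(F, L) = (F + L)/(54 + L)
r(106, f) - 7546 = (106 + 20)/(54 + 20) - 7546 = 126/74 - 7546 = (1/74)*126 - 7546 = 63/37 - 7546 = -279139/37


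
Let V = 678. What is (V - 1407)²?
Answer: 531441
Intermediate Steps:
(V - 1407)² = (678 - 1407)² = (-729)² = 531441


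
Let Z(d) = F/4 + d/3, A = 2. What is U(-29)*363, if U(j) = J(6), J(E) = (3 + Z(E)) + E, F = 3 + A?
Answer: 17787/4 ≈ 4446.8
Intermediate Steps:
F = 5 (F = 3 + 2 = 5)
Z(d) = 5/4 + d/3
J(E) = 17/4 + 4*E/3 (J(E) = (3 + (5/4 + E/3)) + E = (17/4 + E/3) + E = 17/4 + 4*E/3)
U(j) = 49/4 (U(j) = 17/4 + (4/3)*6 = 17/4 + 8 = 49/4)
U(-29)*363 = (49/4)*363 = 17787/4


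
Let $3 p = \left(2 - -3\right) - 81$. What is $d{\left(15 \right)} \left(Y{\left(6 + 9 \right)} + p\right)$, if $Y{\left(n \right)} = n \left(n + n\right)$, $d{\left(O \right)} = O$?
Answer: $6370$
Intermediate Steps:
$p = - \frac{76}{3}$ ($p = \frac{\left(2 - -3\right) - 81}{3} = \frac{\left(2 + 3\right) - 81}{3} = \frac{5 - 81}{3} = \frac{1}{3} \left(-76\right) = - \frac{76}{3} \approx -25.333$)
$Y{\left(n \right)} = 2 n^{2}$ ($Y{\left(n \right)} = n 2 n = 2 n^{2}$)
$d{\left(15 \right)} \left(Y{\left(6 + 9 \right)} + p\right) = 15 \left(2 \left(6 + 9\right)^{2} - \frac{76}{3}\right) = 15 \left(2 \cdot 15^{2} - \frac{76}{3}\right) = 15 \left(2 \cdot 225 - \frac{76}{3}\right) = 15 \left(450 - \frac{76}{3}\right) = 15 \cdot \frac{1274}{3} = 6370$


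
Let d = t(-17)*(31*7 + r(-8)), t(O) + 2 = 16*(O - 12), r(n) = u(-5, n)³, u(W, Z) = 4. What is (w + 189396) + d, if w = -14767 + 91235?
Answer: 134918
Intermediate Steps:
r(n) = 64 (r(n) = 4³ = 64)
t(O) = -194 + 16*O (t(O) = -2 + 16*(O - 12) = -2 + 16*(-12 + O) = -2 + (-192 + 16*O) = -194 + 16*O)
w = 76468
d = -130946 (d = (-194 + 16*(-17))*(31*7 + 64) = (-194 - 272)*(217 + 64) = -466*281 = -130946)
(w + 189396) + d = (76468 + 189396) - 130946 = 265864 - 130946 = 134918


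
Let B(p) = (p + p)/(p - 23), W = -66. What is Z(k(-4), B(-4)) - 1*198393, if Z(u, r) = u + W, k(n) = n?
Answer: -198463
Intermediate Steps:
B(p) = 2*p/(-23 + p) (B(p) = (2*p)/(-23 + p) = 2*p/(-23 + p))
Z(u, r) = -66 + u (Z(u, r) = u - 66 = -66 + u)
Z(k(-4), B(-4)) - 1*198393 = (-66 - 4) - 1*198393 = -70 - 198393 = -198463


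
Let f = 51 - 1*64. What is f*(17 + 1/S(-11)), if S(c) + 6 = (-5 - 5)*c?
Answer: -1769/8 ≈ -221.13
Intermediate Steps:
f = -13 (f = 51 - 64 = -13)
S(c) = -6 - 10*c (S(c) = -6 + (-5 - 5)*c = -6 - 10*c)
f*(17 + 1/S(-11)) = -13*(17 + 1/(-6 - 10*(-11))) = -13*(17 + 1/(-6 + 110)) = -13*(17 + 1/104) = -13*1769/104 = -1769/8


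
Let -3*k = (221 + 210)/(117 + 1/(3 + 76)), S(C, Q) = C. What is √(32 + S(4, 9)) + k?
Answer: 132343/27732 ≈ 4.7722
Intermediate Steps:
k = -34049/27732 (k = -(221 + 210)/(3*(117 + 1/(3 + 76))) = -431/(3*(117 + 1/79)) = -431/(3*9244/79) = -431*79/(3*9244) = -⅓*34049/9244 = -34049/27732 ≈ -1.2278)
√(32 + S(4, 9)) + k = √(32 + 4) - 34049/27732 = √36 - 34049/27732 = 6 - 34049/27732 = 132343/27732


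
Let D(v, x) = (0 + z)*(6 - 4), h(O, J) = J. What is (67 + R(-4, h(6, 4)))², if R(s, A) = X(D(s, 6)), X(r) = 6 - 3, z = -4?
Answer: 4900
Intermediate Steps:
D(v, x) = -8 (D(v, x) = (0 - 4)*(6 - 4) = -4*2 = -8)
X(r) = 3
R(s, A) = 3
(67 + R(-4, h(6, 4)))² = (67 + 3)² = 70² = 4900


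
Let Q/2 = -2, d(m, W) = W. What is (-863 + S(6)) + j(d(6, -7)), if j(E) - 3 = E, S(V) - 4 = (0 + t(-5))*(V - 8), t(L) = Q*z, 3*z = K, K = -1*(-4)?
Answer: -2557/3 ≈ -852.33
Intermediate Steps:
K = 4
z = 4/3 (z = (⅓)*4 = 4/3 ≈ 1.3333)
Q = -4 (Q = 2*(-2) = -4)
t(L) = -16/3 (t(L) = -4*4/3 = -16/3)
S(V) = 140/3 - 16*V/3 (S(V) = 4 + (0 - 16/3)*(V - 8) = 4 - 16*(-8 + V)/3 = 4 + (128/3 - 16*V/3) = 140/3 - 16*V/3)
j(E) = 3 + E
(-863 + S(6)) + j(d(6, -7)) = (-863 + (140/3 - 16/3*6)) + (3 - 7) = (-863 + (140/3 - 32)) - 4 = (-863 + 44/3) - 4 = -2545/3 - 4 = -2557/3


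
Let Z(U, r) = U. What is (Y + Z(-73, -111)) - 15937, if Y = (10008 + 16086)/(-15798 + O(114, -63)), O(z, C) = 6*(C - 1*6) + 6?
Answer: -43247359/2701 ≈ -16012.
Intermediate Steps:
O(z, C) = -30 + 6*C (O(z, C) = 6*(C - 6) + 6 = 6*(-6 + C) + 6 = (-36 + 6*C) + 6 = -30 + 6*C)
Y = -4349/2701 (Y = (10008 + 16086)/(-15798 + (-30 + 6*(-63))) = 26094/(-15798 + (-30 - 378)) = 26094/(-15798 - 408) = 26094/(-16206) = 26094*(-1/16206) = -4349/2701 ≈ -1.6101)
(Y + Z(-73, -111)) - 15937 = (-4349/2701 - 73) - 15937 = -201522/2701 - 15937 = -43247359/2701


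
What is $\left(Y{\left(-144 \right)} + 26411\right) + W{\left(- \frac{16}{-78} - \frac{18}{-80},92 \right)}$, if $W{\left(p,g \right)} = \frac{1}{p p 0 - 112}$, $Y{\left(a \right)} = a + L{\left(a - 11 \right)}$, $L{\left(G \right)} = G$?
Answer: $\frac{2924543}{112} \approx 26112.0$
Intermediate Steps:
$Y{\left(a \right)} = -11 + 2 a$ ($Y{\left(a \right)} = a + \left(a - 11\right) = a + \left(-11 + a\right) = -11 + 2 a$)
$W{\left(p,g \right)} = - \frac{1}{112}$ ($W{\left(p,g \right)} = \frac{1}{p^{2} \cdot 0 - 112} = \frac{1}{0 - 112} = \frac{1}{-112} = - \frac{1}{112}$)
$\left(Y{\left(-144 \right)} + 26411\right) + W{\left(- \frac{16}{-78} - \frac{18}{-80},92 \right)} = \left(\left(-11 + 2 \left(-144\right)\right) + 26411\right) - \frac{1}{112} = \left(\left(-11 - 288\right) + 26411\right) - \frac{1}{112} = \left(-299 + 26411\right) - \frac{1}{112} = 26112 - \frac{1}{112} = \frac{2924543}{112}$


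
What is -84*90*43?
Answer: -325080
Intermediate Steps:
-84*90*43 = -7560*43 = -325080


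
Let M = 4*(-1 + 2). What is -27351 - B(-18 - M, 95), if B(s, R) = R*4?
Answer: -27731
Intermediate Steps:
M = 4 (M = 4*1 = 4)
B(s, R) = 4*R
-27351 - B(-18 - M, 95) = -27351 - 4*95 = -27351 - 1*380 = -27351 - 380 = -27731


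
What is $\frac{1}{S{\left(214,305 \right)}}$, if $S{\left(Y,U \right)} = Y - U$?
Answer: $- \frac{1}{91} \approx -0.010989$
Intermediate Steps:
$\frac{1}{S{\left(214,305 \right)}} = \frac{1}{214 - 305} = \frac{1}{-91} = - \frac{1}{91}$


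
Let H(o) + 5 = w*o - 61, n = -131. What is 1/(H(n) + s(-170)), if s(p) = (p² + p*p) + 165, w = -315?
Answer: 1/99164 ≈ 1.0084e-5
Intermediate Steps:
s(p) = 165 + 2*p² (s(p) = (p² + p²) + 165 = 2*p² + 165 = 165 + 2*p²)
H(o) = -66 - 315*o (H(o) = -5 + (-315*o - 61) = -5 + (-61 - 315*o) = -66 - 315*o)
1/(H(n) + s(-170)) = 1/((-66 - 315*(-131)) + (165 + 2*(-170)²)) = 1/((-66 + 41265) + (165 + 2*28900)) = 1/(41199 + (165 + 57800)) = 1/(41199 + 57965) = 1/99164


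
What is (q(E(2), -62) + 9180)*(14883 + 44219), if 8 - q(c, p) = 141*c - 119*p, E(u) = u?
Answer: 90307856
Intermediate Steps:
q(c, p) = 8 - 141*c + 119*p (q(c, p) = 8 - (141*c - 119*p) = 8 - (-119*p + 141*c) = 8 + (-141*c + 119*p) = 8 - 141*c + 119*p)
(q(E(2), -62) + 9180)*(14883 + 44219) = ((8 - 141*2 + 119*(-62)) + 9180)*(14883 + 44219) = ((8 - 282 - 7378) + 9180)*59102 = (-7652 + 9180)*59102 = 1528*59102 = 90307856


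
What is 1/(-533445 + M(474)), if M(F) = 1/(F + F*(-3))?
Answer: -948/505705861 ≈ -1.8746e-6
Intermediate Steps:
M(F) = -1/(2*F) (M(F) = 1/(F - 3*F) = 1/(-2*F) = -1/(2*F))
1/(-533445 + M(474)) = 1/(-533445 - 1/2/474) = 1/(-533445 - 1/2*1/474) = 1/(-533445 - 1/948) = 1/(-505705861/948) = -948/505705861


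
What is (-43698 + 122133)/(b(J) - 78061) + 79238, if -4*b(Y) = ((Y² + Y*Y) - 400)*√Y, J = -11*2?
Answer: 482867343548767/6093963329 + 11137770*I*√22/6093963329 ≈ 79237.0 + 0.0085725*I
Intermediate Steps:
J = -22
b(Y) = -√Y*(-400 + 2*Y²)/4 (b(Y) = -((Y² + Y*Y) - 400)*√Y/4 = -((Y² + Y²) - 400)*√Y/4 = -(2*Y² - 400)*√Y/4 = -(-400 + 2*Y²)*√Y/4 = -√Y*(-400 + 2*Y²)/4)
(-43698 + 122133)/(b(J) - 78061) + 79238 = (-43698 + 122133)/(√(-22)*(200 - 1*(-22)²)/2 - 78061) + 79238 = 78435/((I*√22)*(200 - 1*484)/2 - 78061) + 79238 = 78435/((I*√22)*(200 - 484)/2 - 78061) + 79238 = 78435/((½)*(I*√22)*(-284) - 78061) + 79238 = 78435/(-142*I*√22 - 78061) + 79238 = 78435/(-78061 - 142*I*√22) + 79238 = 79238 + 78435/(-78061 - 142*I*√22)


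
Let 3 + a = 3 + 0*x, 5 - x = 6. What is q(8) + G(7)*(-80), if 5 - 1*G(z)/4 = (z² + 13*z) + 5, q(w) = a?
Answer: 44800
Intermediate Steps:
x = -1 (x = 5 - 1*6 = 5 - 6 = -1)
a = 0 (a = -3 + (3 + 0*(-1)) = -3 + (3 + 0) = -3 + 3 = 0)
q(w) = 0
G(z) = -52*z - 4*z² (G(z) = 20 - 4*((z² + 13*z) + 5) = 20 - 4*(5 + z² + 13*z) = 20 + (-20 - 52*z - 4*z²) = -52*z - 4*z²)
q(8) + G(7)*(-80) = 0 - 4*7*(13 + 7)*(-80) = 0 - 4*7*20*(-80) = 0 - 560*(-80) = 0 + 44800 = 44800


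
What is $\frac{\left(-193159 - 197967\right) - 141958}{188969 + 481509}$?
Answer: $- \frac{266542}{335239} \approx -0.79508$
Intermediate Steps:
$\frac{\left(-193159 - 197967\right) - 141958}{188969 + 481509} = \frac{-391126 - 141958}{670478} = \left(-533084\right) \frac{1}{670478} = - \frac{266542}{335239}$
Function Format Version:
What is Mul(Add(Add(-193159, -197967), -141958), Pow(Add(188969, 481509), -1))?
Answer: Rational(-266542, 335239) ≈ -0.79508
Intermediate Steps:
Mul(Add(Add(-193159, -197967), -141958), Pow(Add(188969, 481509), -1)) = Mul(Add(-391126, -141958), Pow(670478, -1)) = Mul(-533084, Rational(1, 670478)) = Rational(-266542, 335239)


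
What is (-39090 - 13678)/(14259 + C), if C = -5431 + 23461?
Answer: -52768/32289 ≈ -1.6342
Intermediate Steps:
C = 18030
(-39090 - 13678)/(14259 + C) = (-39090 - 13678)/(14259 + 18030) = -52768/32289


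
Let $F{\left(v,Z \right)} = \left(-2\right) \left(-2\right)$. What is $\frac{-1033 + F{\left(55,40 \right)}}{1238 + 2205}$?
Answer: $- \frac{1029}{3443} \approx -0.29887$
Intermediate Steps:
$F{\left(v,Z \right)} = 4$
$\frac{-1033 + F{\left(55,40 \right)}}{1238 + 2205} = \frac{-1033 + 4}{1238 + 2205} = - \frac{1029}{3443}$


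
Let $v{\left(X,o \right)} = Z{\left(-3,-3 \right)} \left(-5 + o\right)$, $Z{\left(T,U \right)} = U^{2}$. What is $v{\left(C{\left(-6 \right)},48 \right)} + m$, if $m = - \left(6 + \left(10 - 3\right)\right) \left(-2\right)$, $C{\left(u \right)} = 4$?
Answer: $413$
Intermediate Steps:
$v{\left(X,o \right)} = -45 + 9 o$ ($v{\left(X,o \right)} = \left(-3\right)^{2} \left(-5 + o\right) = 9 \left(-5 + o\right) = -45 + 9 o$)
$m = 26$ ($m = - \left(6 + \left(10 - 3\right)\right) \left(-2\right) = - \left(6 + 7\right) \left(-2\right) = - 13 \left(-2\right) = \left(-1\right) \left(-26\right) = 26$)
$v{\left(C{\left(-6 \right)},48 \right)} + m = \left(-45 + 9 \cdot 48\right) + 26 = \left(-45 + 432\right) + 26 = 387 + 26 = 413$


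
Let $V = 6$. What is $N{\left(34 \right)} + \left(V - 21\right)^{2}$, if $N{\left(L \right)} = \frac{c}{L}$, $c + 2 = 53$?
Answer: $\frac{453}{2} \approx 226.5$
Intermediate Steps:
$c = 51$ ($c = -2 + 53 = 51$)
$N{\left(L \right)} = \frac{51}{L}$
$N{\left(34 \right)} + \left(V - 21\right)^{2} = \frac{51}{34} + \left(6 - 21\right)^{2} = 51 \cdot \frac{1}{34} + \left(-15\right)^{2} = \frac{3}{2} + 225 = \frac{453}{2}$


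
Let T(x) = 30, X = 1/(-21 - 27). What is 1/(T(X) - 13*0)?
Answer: 1/30 ≈ 0.033333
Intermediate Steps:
X = -1/48 (X = 1/(-48) = -1/48 ≈ -0.020833)
1/(T(X) - 13*0) = 1/(30 - 13*0) = 1/(30 + 0) = 1/30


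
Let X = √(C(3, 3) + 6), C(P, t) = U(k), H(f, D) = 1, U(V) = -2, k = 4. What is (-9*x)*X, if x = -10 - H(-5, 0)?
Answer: 198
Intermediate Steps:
C(P, t) = -2
x = -11 (x = -10 - 1*1 = -10 - 1 = -11)
X = 2 (X = √(-2 + 6) = √4 = 2)
(-9*x)*X = -9*(-11)*2 = 99*2 = 198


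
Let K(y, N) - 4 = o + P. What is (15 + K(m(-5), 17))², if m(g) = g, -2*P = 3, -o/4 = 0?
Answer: 1225/4 ≈ 306.25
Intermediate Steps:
o = 0 (o = -4*0 = 0)
P = -3/2 (P = -½*3 = -3/2 ≈ -1.5000)
K(y, N) = 5/2 (K(y, N) = 4 + (0 - 3/2) = 4 - 3/2 = 5/2)
(15 + K(m(-5), 17))² = (15 + 5/2)² = (35/2)² = 1225/4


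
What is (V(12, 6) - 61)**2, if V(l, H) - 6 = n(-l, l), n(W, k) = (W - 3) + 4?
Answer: 4356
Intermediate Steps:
n(W, k) = 1 + W (n(W, k) = (-3 + W) + 4 = 1 + W)
V(l, H) = 7 - l (V(l, H) = 6 + (1 - l) = 7 - l)
(V(12, 6) - 61)**2 = ((7 - 1*12) - 61)**2 = ((7 - 12) - 61)**2 = (-5 - 61)**2 = (-66)**2 = 4356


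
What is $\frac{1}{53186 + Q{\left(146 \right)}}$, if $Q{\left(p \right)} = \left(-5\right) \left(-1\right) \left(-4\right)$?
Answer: $\frac{1}{53166} \approx 1.8809 \cdot 10^{-5}$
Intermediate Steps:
$Q{\left(p \right)} = -20$ ($Q{\left(p \right)} = 5 \left(-4\right) = -20$)
$\frac{1}{53186 + Q{\left(146 \right)}} = \frac{1}{53186 - 20} = \frac{1}{53166}$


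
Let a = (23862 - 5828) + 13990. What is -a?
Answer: -32024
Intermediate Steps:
a = 32024 (a = 18034 + 13990 = 32024)
-a = -1*32024 = -32024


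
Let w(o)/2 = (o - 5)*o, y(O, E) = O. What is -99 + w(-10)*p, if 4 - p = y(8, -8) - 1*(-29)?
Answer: -9999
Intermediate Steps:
w(o) = 2*o*(-5 + o) (w(o) = 2*((o - 5)*o) = 2*((-5 + o)*o) = 2*(o*(-5 + o)) = 2*o*(-5 + o))
p = -33 (p = 4 - (8 - 1*(-29)) = 4 - (8 + 29) = 4 - 1*37 = 4 - 37 = -33)
-99 + w(-10)*p = -99 + (2*(-10)*(-5 - 10))*(-33) = -99 + (2*(-10)*(-15))*(-33) = -99 + 300*(-33) = -99 - 9900 = -9999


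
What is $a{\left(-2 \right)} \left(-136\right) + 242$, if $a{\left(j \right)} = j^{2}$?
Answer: $-302$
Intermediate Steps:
$a{\left(-2 \right)} \left(-136\right) + 242 = \left(-2\right)^{2} \left(-136\right) + 242 = 4 \left(-136\right) + 242 = -544 + 242 = -302$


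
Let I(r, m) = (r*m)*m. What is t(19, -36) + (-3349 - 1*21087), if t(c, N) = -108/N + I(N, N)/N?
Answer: -23137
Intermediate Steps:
I(r, m) = r*m² (I(r, m) = (m*r)*m = r*m²)
t(c, N) = N² - 108/N (t(c, N) = -108/N + (N*N²)/N = -108/N + N³/N = -108/N + N² = N² - 108/N)
t(19, -36) + (-3349 - 1*21087) = (-108 + (-36)³)/(-36) + (-3349 - 1*21087) = -(-108 - 46656)/36 + (-3349 - 21087) = -1/36*(-46764) - 24436 = 1299 - 24436 = -23137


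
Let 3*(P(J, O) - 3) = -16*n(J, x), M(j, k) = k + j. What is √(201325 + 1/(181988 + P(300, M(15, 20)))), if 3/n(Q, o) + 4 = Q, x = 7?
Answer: 7*√20699608481710530/2244555 ≈ 448.69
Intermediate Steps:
n(Q, o) = 3/(-4 + Q)
M(j, k) = j + k
P(J, O) = 3 - 16/(-4 + J) (P(J, O) = 3 + (-48/(-4 + J))/3 = 3 - 16/(-4 + J))
√(201325 + 1/(181988 + P(300, M(15, 20)))) = √(201325 + 1/(181988 + (-28 + 3*300)/(-4 + 300))) = √(201325 + 1/(181988 + (-28 + 900)/296)) = √(201325 + 1/(181988 + (1/296)*872)) = √(201325 + 1/(181988 + 109/37)) = √(201325 + 1/(6733665/37)) = √(201325 + 37/6733665) = √(1355655106162/6733665) = 7*√20699608481710530/2244555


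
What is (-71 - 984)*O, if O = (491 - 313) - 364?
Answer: 196230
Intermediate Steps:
O = -186 (O = 178 - 364 = -186)
(-71 - 984)*O = (-71 - 984)*(-186) = -1055*(-186) = 196230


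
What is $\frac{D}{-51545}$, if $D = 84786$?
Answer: $- \frac{6522}{3965} \approx -1.6449$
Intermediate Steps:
$\frac{D}{-51545} = \frac{84786}{-51545} = 84786 \left(- \frac{1}{51545}\right) = - \frac{6522}{3965}$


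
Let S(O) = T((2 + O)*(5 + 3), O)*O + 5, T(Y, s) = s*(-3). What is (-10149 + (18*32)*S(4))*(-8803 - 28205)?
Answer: 1292208336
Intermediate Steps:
T(Y, s) = -3*s
S(O) = 5 - 3*O² (S(O) = (-3*O)*O + 5 = -3*O² + 5 = 5 - 3*O²)
(-10149 + (18*32)*S(4))*(-8803 - 28205) = (-10149 + (18*32)*(5 - 3*4²))*(-8803 - 28205) = (-10149 + 576*(5 - 3*16))*(-37008) = (-10149 + 576*(5 - 48))*(-37008) = (-10149 + 576*(-43))*(-37008) = (-10149 - 24768)*(-37008) = -34917*(-37008) = 1292208336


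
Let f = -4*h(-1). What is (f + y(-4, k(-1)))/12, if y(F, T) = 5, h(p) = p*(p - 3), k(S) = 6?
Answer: -11/12 ≈ -0.91667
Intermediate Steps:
h(p) = p*(-3 + p)
f = -16 (f = -(-4)*(-3 - 1) = -(-4)*(-4) = -4*4 = -16)
(f + y(-4, k(-1)))/12 = (-16 + 5)/12 = -11*1/12 = -11/12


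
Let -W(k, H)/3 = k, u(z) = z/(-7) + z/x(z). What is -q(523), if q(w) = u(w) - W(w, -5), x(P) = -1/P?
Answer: 1904243/7 ≈ 2.7203e+5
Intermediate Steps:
u(z) = -z**2 - z/7 (u(z) = z/(-7) + z/((-1/z)) = z*(-1/7) + z*(-z) = -z/7 - z**2 = -z**2 - z/7)
W(k, H) = -3*k
q(w) = 3*w - w*(1/7 + w) (q(w) = -w*(1/7 + w) - (-3)*w = -w*(1/7 + w) + 3*w = 3*w - w*(1/7 + w))
-q(523) = -523*(20 - 7*523)/7 = -523*(20 - 3661)/7 = -523*(-3641)/7 = -1*(-1904243/7) = 1904243/7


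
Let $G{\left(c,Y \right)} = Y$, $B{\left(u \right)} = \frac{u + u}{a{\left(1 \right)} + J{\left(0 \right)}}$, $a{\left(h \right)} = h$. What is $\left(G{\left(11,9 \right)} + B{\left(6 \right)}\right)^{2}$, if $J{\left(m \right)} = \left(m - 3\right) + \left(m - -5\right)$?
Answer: $169$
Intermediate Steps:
$J{\left(m \right)} = 2 + 2 m$ ($J{\left(m \right)} = \left(-3 + m\right) + \left(m + 5\right) = \left(-3 + m\right) + \left(5 + m\right) = 2 + 2 m$)
$B{\left(u \right)} = \frac{2 u}{3}$ ($B{\left(u \right)} = \frac{u + u}{1 + \left(2 + 2 \cdot 0\right)} = \frac{2 u}{1 + \left(2 + 0\right)} = \frac{2 u}{1 + 2} = \frac{2 u}{3}$)
$\left(G{\left(11,9 \right)} + B{\left(6 \right)}\right)^{2} = \left(9 + \frac{2}{3} \cdot 6\right)^{2} = \left(9 + 4\right)^{2} = 13^{2} = 169$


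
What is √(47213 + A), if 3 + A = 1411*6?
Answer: 2*√13919 ≈ 235.96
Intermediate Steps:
A = 8463 (A = -3 + 1411*6 = -3 + 8466 = 8463)
√(47213 + A) = √(47213 + 8463) = √55676 = 2*√13919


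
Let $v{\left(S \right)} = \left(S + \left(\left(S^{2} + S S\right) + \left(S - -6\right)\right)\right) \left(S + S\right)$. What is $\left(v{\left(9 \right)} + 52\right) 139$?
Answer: $472600$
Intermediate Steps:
$v{\left(S \right)} = 2 S \left(6 + 2 S + 2 S^{2}\right)$ ($v{\left(S \right)} = \left(S + \left(\left(S^{2} + S^{2}\right) + \left(S + 6\right)\right)\right) 2 S = \left(S + \left(2 S^{2} + \left(6 + S\right)\right)\right) 2 S = \left(S + \left(6 + S + 2 S^{2}\right)\right) 2 S = \left(6 + 2 S + 2 S^{2}\right) 2 S = 2 S \left(6 + 2 S + 2 S^{2}\right)$)
$\left(v{\left(9 \right)} + 52\right) 139 = \left(4 \cdot 9 \left(3 + 9 + 9^{2}\right) + 52\right) 139 = \left(4 \cdot 9 \left(3 + 9 + 81\right) + 52\right) 139 = \left(4 \cdot 9 \cdot 93 + 52\right) 139 = \left(3348 + 52\right) 139 = 3400 \cdot 139 = 472600$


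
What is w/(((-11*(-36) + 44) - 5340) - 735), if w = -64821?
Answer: 64821/5635 ≈ 11.503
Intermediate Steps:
w/(((-11*(-36) + 44) - 5340) - 735) = -64821/(((-11*(-36) + 44) - 5340) - 735) = -64821/(((396 + 44) - 5340) - 735) = -64821/((440 - 5340) - 735) = -64821/(-4900 - 735) = -64821/(-5635) = -64821*(-1/5635) = 64821/5635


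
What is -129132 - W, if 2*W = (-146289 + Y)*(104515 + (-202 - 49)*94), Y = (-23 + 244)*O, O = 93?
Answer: 5087212296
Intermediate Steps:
Y = 20553 (Y = (-23 + 244)*93 = 221*93 = 20553)
W = -5087341428 (W = ((-146289 + 20553)*(104515 + (-202 - 49)*94))/2 = (-125736*(104515 - 251*94))/2 = (-125736*(104515 - 23594))/2 = (-125736*80921)/2 = (1/2)*(-10174682856) = -5087341428)
-129132 - W = -129132 - 1*(-5087341428) = -129132 + 5087341428 = 5087212296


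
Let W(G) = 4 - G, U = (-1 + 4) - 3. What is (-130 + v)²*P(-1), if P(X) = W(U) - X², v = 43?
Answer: 22707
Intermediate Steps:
U = 0 (U = 3 - 3 = 0)
P(X) = 4 - X² (P(X) = (4 - 1*0) - X² = (4 + 0) - X² = 4 - X²)
(-130 + v)²*P(-1) = (-130 + 43)²*(4 - 1*(-1)²) = (-87)²*(4 - 1*1) = 7569*(4 - 1) = 7569*3 = 22707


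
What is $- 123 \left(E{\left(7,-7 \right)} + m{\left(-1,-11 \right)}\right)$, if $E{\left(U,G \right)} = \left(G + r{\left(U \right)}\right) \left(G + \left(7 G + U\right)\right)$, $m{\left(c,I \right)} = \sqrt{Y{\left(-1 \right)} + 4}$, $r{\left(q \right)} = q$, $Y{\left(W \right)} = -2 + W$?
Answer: $-123$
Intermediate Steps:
$m{\left(c,I \right)} = 1$ ($m{\left(c,I \right)} = \sqrt{\left(-2 - 1\right) + 4} = \sqrt{-3 + 4} = \sqrt{1} = 1$)
$E{\left(U,G \right)} = \left(G + U\right) \left(U + 8 G\right)$ ($E{\left(U,G \right)} = \left(G + U\right) \left(G + \left(7 G + U\right)\right) = \left(G + U\right) \left(G + \left(U + 7 G\right)\right) = \left(G + U\right) \left(U + 8 G\right)$)
$- 123 \left(E{\left(7,-7 \right)} + m{\left(-1,-11 \right)}\right) = - 123 \left(\left(7^{2} + 8 \left(-7\right)^{2} + 9 \left(-7\right) 7\right) + 1\right) = - 123 \left(\left(49 + 8 \cdot 49 - 441\right) + 1\right) = - 123 \left(\left(49 + 392 - 441\right) + 1\right) = - 123 \left(0 + 1\right) = \left(-123\right) 1 = -123$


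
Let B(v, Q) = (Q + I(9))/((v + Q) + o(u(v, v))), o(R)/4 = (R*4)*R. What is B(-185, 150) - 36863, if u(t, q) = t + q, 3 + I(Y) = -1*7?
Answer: -16148684971/438073 ≈ -36863.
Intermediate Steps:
I(Y) = -10 (I(Y) = -3 - 1*7 = -3 - 7 = -10)
u(t, q) = q + t
o(R) = 16*R**2 (o(R) = 4*((R*4)*R) = 4*((4*R)*R) = 4*(4*R**2) = 16*R**2)
B(v, Q) = (-10 + Q)/(Q + v + 64*v**2) (B(v, Q) = (Q - 10)/((v + Q) + 16*(v + v)**2) = (-10 + Q)/((Q + v) + 16*(2*v)**2) = (-10 + Q)/((Q + v) + 16*(4*v**2)) = (-10 + Q)/((Q + v) + 64*v**2) = (-10 + Q)/(Q + v + 64*v**2))
B(-185, 150) - 36863 = (-10 + 150)/(150 - 185 + 64*(-185)**2) - 36863 = 140/(150 - 185 + 64*34225) - 36863 = 140/(150 - 185 + 2190400) - 36863 = 140/2190365 - 36863 = (1/2190365)*140 - 36863 = 28/438073 - 36863 = -16148684971/438073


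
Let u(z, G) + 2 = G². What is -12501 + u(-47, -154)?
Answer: 11213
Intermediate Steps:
u(z, G) = -2 + G²
-12501 + u(-47, -154) = -12501 + (-2 + (-154)²) = -12501 + (-2 + 23716) = -12501 + 23714 = 11213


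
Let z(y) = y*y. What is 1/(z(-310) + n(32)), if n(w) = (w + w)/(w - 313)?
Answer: 281/27004036 ≈ 1.0406e-5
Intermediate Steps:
z(y) = y²
n(w) = 2*w/(-313 + w) (n(w) = (2*w)/(-313 + w) = 2*w/(-313 + w))
1/(z(-310) + n(32)) = 1/((-310)² + 2*32/(-313 + 32)) = 1/(96100 + 2*32/(-281)) = 1/(96100 + 2*32*(-1/281)) = 1/(96100 - 64/281) = 1/(27004036/281) = 281/27004036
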